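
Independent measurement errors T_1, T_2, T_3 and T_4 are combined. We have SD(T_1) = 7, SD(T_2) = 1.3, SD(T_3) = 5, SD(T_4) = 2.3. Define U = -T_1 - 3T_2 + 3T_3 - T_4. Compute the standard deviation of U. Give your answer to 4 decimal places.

17.1610

Var(T_1) = 49, Var(T_2) = 1.69, Var(T_3) = 25, Var(T_4) = 5.29
By independence, Var(U) = (-1)²Var(T_1) + (-3)²Var(T_2) + (3)²Var(T_3) + (-1)²Var(T_4)
= (-1)²·49 + (-3)²·1.69 + (3)²·25 + (-1)²·5.29 = 294.5
SD(U) = √294.5 ≈ 17.1610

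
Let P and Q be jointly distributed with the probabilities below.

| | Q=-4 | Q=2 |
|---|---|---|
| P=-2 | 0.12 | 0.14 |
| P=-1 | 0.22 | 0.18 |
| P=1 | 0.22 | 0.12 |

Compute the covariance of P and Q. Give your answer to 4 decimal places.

-0.5088

E[P] = -0.58,  E[Q] = -1.36
E[PQ] = 0.28
Cov(P,Q) = E[PQ] − E[P]E[Q] = 0.28 − (-0.58)(-1.36) = -0.5088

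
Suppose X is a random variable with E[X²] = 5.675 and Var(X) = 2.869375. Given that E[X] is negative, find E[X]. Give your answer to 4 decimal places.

(E[X])² = E[X²] − Var(X) = 5.675 − 2.869375 = 2.805625
E[X] = −√2.805625 = -1.675

-1.6750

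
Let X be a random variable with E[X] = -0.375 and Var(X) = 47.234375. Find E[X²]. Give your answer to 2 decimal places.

E[X²] = Var(X) + (E[X])² = 47.234375 + (-0.375)² = 47.375

47.38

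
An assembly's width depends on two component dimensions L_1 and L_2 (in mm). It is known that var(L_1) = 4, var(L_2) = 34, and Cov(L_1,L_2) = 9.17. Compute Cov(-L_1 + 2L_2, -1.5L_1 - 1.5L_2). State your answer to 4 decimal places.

Cov(-L_1 + 2L_2, -1.5L_1 - 1.5L_2) = (-1)(-1.5)var(L_1) + (2)(-1.5)var(L_2) + [(-1)(-1.5) + (2)(-1.5)]Cov(L_1,L_2)
= 1.5·4 + -3·34 + -1.5·9.17 = -109.755

-109.7550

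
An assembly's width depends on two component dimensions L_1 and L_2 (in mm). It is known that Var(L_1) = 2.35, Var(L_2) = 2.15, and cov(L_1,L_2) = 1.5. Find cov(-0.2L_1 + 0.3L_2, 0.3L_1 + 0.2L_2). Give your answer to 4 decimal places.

0.0630

cov(-0.2L_1 + 0.3L_2, 0.3L_1 + 0.2L_2) = (-0.2)(0.3)Var(L_1) + (0.3)(0.2)Var(L_2) + [(-0.2)(0.2) + (0.3)(0.3)]cov(L_1,L_2)
= -0.06·2.35 + 0.06·2.15 + 0.05·1.5 = 0.063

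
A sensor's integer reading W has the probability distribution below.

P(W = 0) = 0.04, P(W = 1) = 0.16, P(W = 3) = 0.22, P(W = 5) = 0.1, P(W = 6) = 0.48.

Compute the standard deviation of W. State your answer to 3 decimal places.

E[W] = (0)(0.04) + (1)(0.16) + (3)(0.22) + (5)(0.1) + (6)(0.48) = 4.2
E[W²] = (0)²(0.04) + (1)²(0.16) + (3)²(0.22) + (5)²(0.1) + (6)²(0.48) = 21.92
Var(W) = E[W²] − (E[W])² = 21.92 − (4.2)² = 4.28
SD(W) = √4.28 ≈ 2.069

2.069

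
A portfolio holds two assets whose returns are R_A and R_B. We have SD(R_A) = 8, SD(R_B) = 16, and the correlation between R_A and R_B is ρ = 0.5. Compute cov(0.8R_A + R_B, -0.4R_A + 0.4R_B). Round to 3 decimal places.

76.800

V(R_A) = (8)² = 64;  V(R_B) = (16)² = 256
cov(R_A,R_B) = ρ·SD(R_A)·SD(R_B) = 0.5·8·16 = 64
cov(0.8R_A + R_B, -0.4R_A + 0.4R_B) = (0.8)(-0.4)V(R_A) + (1)(0.4)V(R_B) + [(0.8)(0.4) + (1)(-0.4)]cov(R_A,R_B)
= -0.32·64 + 0.4·256 + -0.08·64 = 76.8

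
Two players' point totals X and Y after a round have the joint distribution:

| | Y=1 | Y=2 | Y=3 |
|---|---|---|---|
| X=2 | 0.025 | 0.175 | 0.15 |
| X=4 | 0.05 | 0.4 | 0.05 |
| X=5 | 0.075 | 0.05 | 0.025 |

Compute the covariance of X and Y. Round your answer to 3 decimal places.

-0.259

E[X] = 3.45,  E[Y] = 2.075
E[XY] = 6.9
Cov(X,Y) = E[XY] − E[X]E[Y] = 6.9 − (3.45)(2.075) = -0.25875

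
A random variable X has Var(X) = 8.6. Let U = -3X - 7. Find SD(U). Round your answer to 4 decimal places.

8.7977

Var(-3X - 7) = (-3)²·8.6 = 77.4
SD(U) = √77.4 ≈ 8.7977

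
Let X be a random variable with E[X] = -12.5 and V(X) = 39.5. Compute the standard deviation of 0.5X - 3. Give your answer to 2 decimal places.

3.14

V(0.5X - 3) = (0.5)²·39.5 = 9.875
SD(0.5X - 3) = √9.875 ≈ 3.14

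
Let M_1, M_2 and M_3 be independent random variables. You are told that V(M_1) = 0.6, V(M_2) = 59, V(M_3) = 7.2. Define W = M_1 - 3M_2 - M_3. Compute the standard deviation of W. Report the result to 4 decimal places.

By independence, V(W) = (1)²V(M_1) + (-3)²V(M_2) + (-1)²V(M_3)
= (1)²·0.6 + (-3)²·59 + (-1)²·7.2 = 538.8
SD(W) = √538.8 ≈ 23.2121

23.2121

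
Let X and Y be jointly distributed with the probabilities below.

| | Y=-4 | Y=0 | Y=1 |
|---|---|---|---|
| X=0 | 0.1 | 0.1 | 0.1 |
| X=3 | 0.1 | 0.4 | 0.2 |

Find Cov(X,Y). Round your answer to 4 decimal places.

0.4500

E[X] = 2.1,  E[Y] = -0.5
E[XY] = -0.6
Cov(X,Y) = E[XY] − E[X]E[Y] = -0.6 − (2.1)(-0.5) = 0.45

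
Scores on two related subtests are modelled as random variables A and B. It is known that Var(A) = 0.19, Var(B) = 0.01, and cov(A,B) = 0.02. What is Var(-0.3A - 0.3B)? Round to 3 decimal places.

Var(-0.3A - 0.3B) = (-0.3)²·Var(A) + (-0.3)²·Var(B) + 2·(-0.3)·(-0.3)·cov(A,B)
= 0.09·0.19 + 0.09·0.01 + 0.18·0.02 = 0.0216

0.022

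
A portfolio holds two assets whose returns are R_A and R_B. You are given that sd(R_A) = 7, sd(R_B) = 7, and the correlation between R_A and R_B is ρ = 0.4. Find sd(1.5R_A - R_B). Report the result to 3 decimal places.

var(R_A) = (7)² = 49;  var(R_B) = (7)² = 49
cov(R_A,R_B) = ρ·sd(R_A)·sd(R_B) = 0.4·7·7 = 19.6
var(1.5R_A - R_B) = (1.5)²·var(R_A) + (-1)²·var(R_B) + 2·(1.5)·(-1)·cov(R_A,R_B)
= 2.25·49 + 1·49 + -3·19.6 = 100.45
sd(1.5R_A - R_B) = √100.45 ≈ 10.022

10.022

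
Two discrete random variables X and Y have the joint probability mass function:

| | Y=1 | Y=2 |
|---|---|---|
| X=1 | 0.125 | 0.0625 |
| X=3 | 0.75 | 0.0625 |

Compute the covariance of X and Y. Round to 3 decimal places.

E[X] = 2.625,  E[Y] = 1.125
E[XY] = 2.875
cov(X,Y) = E[XY] − E[X]E[Y] = 2.875 − (2.625)(1.125) = -0.078125

-0.078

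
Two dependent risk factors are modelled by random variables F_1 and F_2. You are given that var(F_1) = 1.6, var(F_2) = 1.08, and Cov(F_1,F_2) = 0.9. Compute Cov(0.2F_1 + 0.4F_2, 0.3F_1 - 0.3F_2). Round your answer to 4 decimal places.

Cov(0.2F_1 + 0.4F_2, 0.3F_1 - 0.3F_2) = (0.2)(0.3)var(F_1) + (0.4)(-0.3)var(F_2) + [(0.2)(-0.3) + (0.4)(0.3)]Cov(F_1,F_2)
= 0.06·1.6 + -0.12·1.08 + 0.06·0.9 = 0.0204

0.0204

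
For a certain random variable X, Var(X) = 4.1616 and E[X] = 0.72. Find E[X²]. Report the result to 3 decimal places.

4.680

E[X²] = Var(X) + (E[X])² = 4.1616 + (0.72)² = 4.68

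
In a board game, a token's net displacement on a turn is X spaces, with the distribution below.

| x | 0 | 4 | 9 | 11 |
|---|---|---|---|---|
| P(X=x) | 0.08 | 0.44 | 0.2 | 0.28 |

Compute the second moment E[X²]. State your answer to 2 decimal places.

57.12

E[X²] = (0)²(0.08) + (4)²(0.44) + (9)²(0.2) + (11)²(0.28) = 57.12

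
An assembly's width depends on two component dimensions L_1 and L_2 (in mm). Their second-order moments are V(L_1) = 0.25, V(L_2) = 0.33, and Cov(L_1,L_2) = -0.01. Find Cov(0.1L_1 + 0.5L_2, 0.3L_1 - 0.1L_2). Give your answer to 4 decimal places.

-0.0104

Cov(0.1L_1 + 0.5L_2, 0.3L_1 - 0.1L_2) = (0.1)(0.3)V(L_1) + (0.5)(-0.1)V(L_2) + [(0.1)(-0.1) + (0.5)(0.3)]Cov(L_1,L_2)
= 0.03·0.25 + -0.05·0.33 + 0.14·-0.01 = -0.0104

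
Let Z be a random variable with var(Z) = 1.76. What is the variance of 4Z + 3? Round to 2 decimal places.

28.16

var(4Z + 3) = (4)²·var(Z) = 16·1.76 = 28.16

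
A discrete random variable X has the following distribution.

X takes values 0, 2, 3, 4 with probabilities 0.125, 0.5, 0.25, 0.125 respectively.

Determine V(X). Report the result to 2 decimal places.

E[X] = (0)(0.125) + (2)(0.5) + (3)(0.25) + (4)(0.125) = 2.25
E[X²] = (0)²(0.125) + (2)²(0.5) + (3)²(0.25) + (4)²(0.125) = 6.25
V(X) = E[X²] − (E[X])² = 6.25 − (2.25)² = 1.1875

1.19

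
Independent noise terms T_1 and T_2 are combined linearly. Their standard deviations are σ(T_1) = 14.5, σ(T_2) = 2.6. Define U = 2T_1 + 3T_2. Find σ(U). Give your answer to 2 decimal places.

30.03

Var(T_1) = 210.25, Var(T_2) = 6.76
By independence, Var(U) = (2)²Var(T_1) + (3)²Var(T_2)
= (2)²·210.25 + (3)²·6.76 = 901.84
σ(U) = √901.84 ≈ 30.03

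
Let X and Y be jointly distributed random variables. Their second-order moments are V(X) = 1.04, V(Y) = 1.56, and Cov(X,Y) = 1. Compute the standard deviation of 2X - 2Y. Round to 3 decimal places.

V(2X - 2Y) = (2)²·V(X) + (-2)²·V(Y) + 2·(2)·(-2)·Cov(X,Y)
= 4·1.04 + 4·1.56 + -8·1 = 2.4
σ(2X - 2Y) = √2.4 ≈ 1.549

1.549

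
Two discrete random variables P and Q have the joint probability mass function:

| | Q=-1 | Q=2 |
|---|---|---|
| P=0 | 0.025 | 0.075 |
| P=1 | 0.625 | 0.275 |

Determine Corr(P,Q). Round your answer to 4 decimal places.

-0.2795

E[P] = 0.9,  E[Q] = 0.05
E[PQ] = -0.075
Cov(P,Q) = E[PQ] − E[P]E[Q] = -0.075 − (0.9)(0.05) = -0.12
var(P) = 0.09,  var(Q) = 2.0475
ρ = -0.12 / √(0.09·2.0475) ≈ -0.2795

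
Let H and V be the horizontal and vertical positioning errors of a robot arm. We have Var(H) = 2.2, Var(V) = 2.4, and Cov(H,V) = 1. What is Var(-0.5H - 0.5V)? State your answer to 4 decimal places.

Var(-0.5H - 0.5V) = (-0.5)²·Var(H) + (-0.5)²·Var(V) + 2·(-0.5)·(-0.5)·Cov(H,V)
= 0.25·2.2 + 0.25·2.4 + 0.5·1 = 1.65

1.6500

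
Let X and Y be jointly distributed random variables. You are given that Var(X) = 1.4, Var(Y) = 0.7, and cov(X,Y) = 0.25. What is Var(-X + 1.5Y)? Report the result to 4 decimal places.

Var(-X + 1.5Y) = (-1)²·Var(X) + (1.5)²·Var(Y) + 2·(-1)·(1.5)·cov(X,Y)
= 1·1.4 + 2.25·0.7 + -3·0.25 = 2.225

2.2250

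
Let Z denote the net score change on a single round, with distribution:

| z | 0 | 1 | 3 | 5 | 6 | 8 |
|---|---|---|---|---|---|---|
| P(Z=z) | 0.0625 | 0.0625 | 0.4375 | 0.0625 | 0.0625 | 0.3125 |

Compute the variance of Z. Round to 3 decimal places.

E[Z] = (0)(0.0625) + (1)(0.0625) + (3)(0.4375) + (5)(0.0625) + (6)(0.0625) + (8)(0.3125) = 4.5625
E[Z²] = (0)²(0.0625) + (1)²(0.0625) + (3)²(0.4375) + (5)²(0.0625) + (6)²(0.0625) + (8)²(0.3125) = 27.8125
V(Z) = E[Z²] − (E[Z])² = 27.8125 − (4.5625)² = 6.99609375

6.996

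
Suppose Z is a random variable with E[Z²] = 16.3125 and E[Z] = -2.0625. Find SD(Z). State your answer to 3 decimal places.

3.473

Var(Z) = 16.3125 − (-2.0625)² = 12.05859375
SD(Z) = √12.05859375 ≈ 3.473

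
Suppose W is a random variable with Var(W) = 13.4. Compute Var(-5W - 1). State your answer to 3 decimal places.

Var(-5W - 1) = (-5)²·Var(W) = 25·13.4 = 335

335.000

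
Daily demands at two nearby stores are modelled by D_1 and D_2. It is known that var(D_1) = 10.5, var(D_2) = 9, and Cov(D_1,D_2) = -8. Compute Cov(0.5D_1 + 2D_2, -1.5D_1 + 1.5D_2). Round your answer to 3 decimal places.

37.125

Cov(0.5D_1 + 2D_2, -1.5D_1 + 1.5D_2) = (0.5)(-1.5)var(D_1) + (2)(1.5)var(D_2) + [(0.5)(1.5) + (2)(-1.5)]Cov(D_1,D_2)
= -0.75·10.5 + 3·9 + -2.25·-8 = 37.125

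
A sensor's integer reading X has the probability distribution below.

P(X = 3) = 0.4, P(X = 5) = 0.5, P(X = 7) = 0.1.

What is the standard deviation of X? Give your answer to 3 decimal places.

E[X] = (3)(0.4) + (5)(0.5) + (7)(0.1) = 4.4
E[X²] = (3)²(0.4) + (5)²(0.5) + (7)²(0.1) = 21
Var(X) = E[X²] − (E[X])² = 21 − (4.4)² = 1.64
SD(X) = √1.64 ≈ 1.281

1.281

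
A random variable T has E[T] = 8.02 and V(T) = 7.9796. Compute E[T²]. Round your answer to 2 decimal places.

72.30

E[T²] = V(T) + (E[T])² = 7.9796 + (8.02)² = 72.3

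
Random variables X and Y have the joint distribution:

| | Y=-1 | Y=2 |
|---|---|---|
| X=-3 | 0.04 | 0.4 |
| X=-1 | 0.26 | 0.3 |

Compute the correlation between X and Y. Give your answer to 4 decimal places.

-0.4044

E[X] = -1.88,  E[Y] = 1.1
E[XY] = -2.62
Cov(X,Y) = E[XY] − E[X]E[Y] = -2.62 − (-1.88)(1.1) = -0.552
Var(X) = 0.9856,  Var(Y) = 1.89
ρ = -0.552 / √(0.9856·1.89) ≈ -0.4044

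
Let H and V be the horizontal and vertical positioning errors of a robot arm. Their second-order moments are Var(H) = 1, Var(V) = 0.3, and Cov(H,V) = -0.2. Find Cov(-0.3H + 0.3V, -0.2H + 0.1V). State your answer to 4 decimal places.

Cov(-0.3H + 0.3V, -0.2H + 0.1V) = (-0.3)(-0.2)Var(H) + (0.3)(0.1)Var(V) + [(-0.3)(0.1) + (0.3)(-0.2)]Cov(H,V)
= 0.06·1 + 0.03·0.3 + -0.09·-0.2 = 0.087

0.0870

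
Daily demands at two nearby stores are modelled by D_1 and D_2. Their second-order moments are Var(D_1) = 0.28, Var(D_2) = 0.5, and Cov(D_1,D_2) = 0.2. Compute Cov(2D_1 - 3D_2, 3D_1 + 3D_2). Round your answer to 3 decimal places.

Cov(2D_1 - 3D_2, 3D_1 + 3D_2) = (2)(3)Var(D_1) + (-3)(3)Var(D_2) + [(2)(3) + (-3)(3)]Cov(D_1,D_2)
= 6·0.28 + -9·0.5 + -3·0.2 = -3.42

-3.420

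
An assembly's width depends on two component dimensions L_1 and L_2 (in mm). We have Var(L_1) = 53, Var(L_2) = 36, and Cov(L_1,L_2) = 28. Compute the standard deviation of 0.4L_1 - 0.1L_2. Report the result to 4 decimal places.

Var(0.4L_1 - 0.1L_2) = (0.4)²·Var(L_1) + (-0.1)²·Var(L_2) + 2·(0.4)·(-0.1)·Cov(L_1,L_2)
= 0.16·53 + 0.01·36 + -0.08·28 = 6.6
SD(0.4L_1 - 0.1L_2) = √6.6 ≈ 2.5690

2.5690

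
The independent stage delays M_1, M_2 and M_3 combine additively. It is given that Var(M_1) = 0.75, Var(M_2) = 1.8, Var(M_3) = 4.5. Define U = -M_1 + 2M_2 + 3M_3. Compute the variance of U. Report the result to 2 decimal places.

By independence, Var(U) = (-1)²Var(M_1) + (2)²Var(M_2) + (3)²Var(M_3)
= (-1)²·0.75 + (2)²·1.8 + (3)²·4.5 = 48.45

48.45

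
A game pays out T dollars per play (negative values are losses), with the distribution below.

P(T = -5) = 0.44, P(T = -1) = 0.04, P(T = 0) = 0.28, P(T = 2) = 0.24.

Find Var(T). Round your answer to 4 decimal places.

8.9024

E[T] = (-5)(0.44) + (-1)(0.04) + (0)(0.28) + (2)(0.24) = -1.76
E[T²] = (-5)²(0.44) + (-1)²(0.04) + (0)²(0.28) + (2)²(0.24) = 12
Var(T) = E[T²] − (E[T])² = 12 − (-1.76)² = 8.9024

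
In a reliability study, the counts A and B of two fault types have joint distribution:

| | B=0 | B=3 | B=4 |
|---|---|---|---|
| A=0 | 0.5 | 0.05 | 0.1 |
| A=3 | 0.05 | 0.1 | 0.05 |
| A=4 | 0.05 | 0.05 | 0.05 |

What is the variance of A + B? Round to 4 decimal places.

E[A] = 1.2,  E[B] = 1.4,  E[AB] = 2.9
Var(A) = 4.2 − (1.2)² = 2.76;  Var(B) = 5 − (1.4)² = 3.04
Cov(A,B) = 2.9 − (1.2)(1.4) = 1.22
Var(A + B) = (1)²·2.76 + (1)²·3.04 + 2·(1)·(1)·1.22 = 8.24

8.2400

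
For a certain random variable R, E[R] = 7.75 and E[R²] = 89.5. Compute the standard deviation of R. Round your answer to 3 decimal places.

var(R) = 89.5 − (7.75)² = 29.4375
SD(R) = √29.4375 ≈ 5.426

5.426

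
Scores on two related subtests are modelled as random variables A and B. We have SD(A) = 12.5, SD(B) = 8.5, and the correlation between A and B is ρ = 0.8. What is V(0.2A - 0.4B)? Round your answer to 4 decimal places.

V(A) = (12.5)² = 156.25;  V(B) = (8.5)² = 72.25
cov(A,B) = ρ·SD(A)·SD(B) = 0.8·12.5·8.5 = 85
V(0.2A - 0.4B) = (0.2)²·V(A) + (-0.4)²·V(B) + 2·(0.2)·(-0.4)·cov(A,B)
= 0.04·156.25 + 0.16·72.25 + -0.16·85 = 4.21

4.2100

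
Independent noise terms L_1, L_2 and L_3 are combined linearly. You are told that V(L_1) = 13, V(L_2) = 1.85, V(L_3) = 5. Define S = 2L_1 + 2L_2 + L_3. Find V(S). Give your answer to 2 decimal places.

By independence, V(S) = (2)²V(L_1) + (2)²V(L_2) + (1)²V(L_3)
= (2)²·13 + (2)²·1.85 + (1)²·5 = 64.4

64.40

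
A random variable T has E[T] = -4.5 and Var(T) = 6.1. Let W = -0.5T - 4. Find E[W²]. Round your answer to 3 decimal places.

E[-0.5T - 4] = -0.5·-4.5 − 4 = -1.75
Var(-0.5T - 4) = (-0.5)²·6.1 = 1.525
E[W²] = Var(W) + (E[W])² = 1.525 + (-1.75)² = 4.5875

4.588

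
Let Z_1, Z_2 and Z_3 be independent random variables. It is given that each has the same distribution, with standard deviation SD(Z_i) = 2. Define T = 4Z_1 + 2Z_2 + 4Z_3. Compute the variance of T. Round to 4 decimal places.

144.0000

Var(Z_i) = (2)² = 4
By independence, Var(T) = (4)²Var(Z_1) + (2)²Var(Z_2) + (4)²Var(Z_3)
= (4)²·4 + (2)²·4 + (4)²·4 = 144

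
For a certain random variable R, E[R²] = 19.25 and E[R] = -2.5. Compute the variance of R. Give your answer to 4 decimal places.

Var(R) = 19.25 − (-2.5)² = 13

13.0000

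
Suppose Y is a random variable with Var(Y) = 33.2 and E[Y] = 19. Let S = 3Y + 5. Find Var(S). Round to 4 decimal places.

298.8000

Var(3Y + 5) = (3)²·Var(Y) = 9·33.2 = 298.8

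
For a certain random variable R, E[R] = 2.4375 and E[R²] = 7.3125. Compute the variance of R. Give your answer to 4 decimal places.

1.3711

var(R) = 7.3125 − (2.4375)² = 1.37109375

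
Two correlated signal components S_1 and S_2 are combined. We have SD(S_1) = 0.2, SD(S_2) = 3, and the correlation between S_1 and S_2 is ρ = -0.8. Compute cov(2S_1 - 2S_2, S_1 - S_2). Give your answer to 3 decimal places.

20.000

Var(S_1) = (0.2)² = 0.04;  Var(S_2) = (3)² = 9
cov(S_1,S_2) = ρ·SD(S_1)·SD(S_2) = -0.8·0.2·3 = -0.48
cov(2S_1 - 2S_2, S_1 - S_2) = (2)(1)Var(S_1) + (-2)(-1)Var(S_2) + [(2)(-1) + (-2)(1)]cov(S_1,S_2)
= 2·0.04 + 2·9 + -4·-0.48 = 20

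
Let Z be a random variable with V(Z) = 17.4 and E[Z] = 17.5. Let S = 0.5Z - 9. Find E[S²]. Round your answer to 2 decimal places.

E[0.5Z - 9] = 0.5·17.5 − 9 = -0.25
V(0.5Z - 9) = (0.5)²·17.4 = 4.35
E[S²] = V(S) + (E[S])² = 4.35 + (-0.25)² = 4.4125

4.41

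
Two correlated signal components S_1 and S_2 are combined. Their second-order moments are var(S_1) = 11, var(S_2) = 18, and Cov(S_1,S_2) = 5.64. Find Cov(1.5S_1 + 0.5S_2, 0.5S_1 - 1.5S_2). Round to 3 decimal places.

Cov(1.5S_1 + 0.5S_2, 0.5S_1 - 1.5S_2) = (1.5)(0.5)var(S_1) + (0.5)(-1.5)var(S_2) + [(1.5)(-1.5) + (0.5)(0.5)]Cov(S_1,S_2)
= 0.75·11 + -0.75·18 + -2·5.64 = -16.53

-16.530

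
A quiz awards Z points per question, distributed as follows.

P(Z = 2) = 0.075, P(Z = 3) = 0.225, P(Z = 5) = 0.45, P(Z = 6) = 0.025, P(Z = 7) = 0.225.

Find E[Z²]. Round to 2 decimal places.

25.50

E[Z²] = (2)²(0.075) + (3)²(0.225) + (5)²(0.45) + (6)²(0.025) + (7)²(0.225) = 25.5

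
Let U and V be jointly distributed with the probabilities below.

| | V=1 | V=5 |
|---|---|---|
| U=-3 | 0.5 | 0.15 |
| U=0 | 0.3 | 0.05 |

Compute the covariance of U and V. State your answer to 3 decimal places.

E[U] = -1.95,  E[V] = 1.8
E[UV] = -3.75
Cov(U,V) = E[UV] − E[U]E[V] = -3.75 − (-1.95)(1.8) = -0.24

-0.240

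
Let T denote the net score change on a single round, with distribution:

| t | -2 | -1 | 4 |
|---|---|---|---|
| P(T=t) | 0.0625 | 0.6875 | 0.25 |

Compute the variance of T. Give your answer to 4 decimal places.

4.9023

E[T] = (-2)(0.0625) + (-1)(0.6875) + (4)(0.25) = 0.1875
E[T²] = (-2)²(0.0625) + (-1)²(0.6875) + (4)²(0.25) = 4.9375
Var(T) = E[T²] − (E[T])² = 4.9375 − (0.1875)² = 4.90234375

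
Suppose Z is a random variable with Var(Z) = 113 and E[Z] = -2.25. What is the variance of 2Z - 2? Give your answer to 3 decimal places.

Var(2Z - 2) = (2)²·Var(Z) = 4·113 = 452

452.000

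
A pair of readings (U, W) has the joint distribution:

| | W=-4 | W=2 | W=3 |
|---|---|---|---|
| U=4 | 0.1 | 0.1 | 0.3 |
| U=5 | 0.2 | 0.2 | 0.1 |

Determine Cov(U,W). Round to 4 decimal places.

-0.4000

E[U] = 4.5,  E[W] = 0.6
E[UW] = 2.3
Cov(U,W) = E[UW] − E[U]E[W] = 2.3 − (4.5)(0.6) = -0.4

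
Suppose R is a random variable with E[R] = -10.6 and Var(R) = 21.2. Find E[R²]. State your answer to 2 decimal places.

E[R²] = Var(R) + (E[R])² = 21.2 + (-10.6)² = 133.56

133.56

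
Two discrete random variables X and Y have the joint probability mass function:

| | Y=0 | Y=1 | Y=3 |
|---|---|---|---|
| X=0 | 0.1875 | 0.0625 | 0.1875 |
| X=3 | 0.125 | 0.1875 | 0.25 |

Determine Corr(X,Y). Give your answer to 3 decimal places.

E[X] = 1.6875,  E[Y] = 1.5625
E[XY] = 2.8125
Cov(X,Y) = E[XY] − E[X]E[Y] = 2.8125 − (1.6875)(1.5625) = 0.17578125
V(X) = 2.21484375,  V(Y) = 1.74609375
ρ = 0.17578125 / √(2.21484375·1.74609375) ≈ 0.089

0.089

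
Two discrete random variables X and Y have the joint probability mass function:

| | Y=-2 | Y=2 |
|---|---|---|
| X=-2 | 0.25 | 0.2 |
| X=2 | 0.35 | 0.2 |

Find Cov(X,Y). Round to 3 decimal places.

-0.320

E[X] = 0.2,  E[Y] = -0.4
E[XY] = -0.4
Cov(X,Y) = E[XY] − E[X]E[Y] = -0.4 − (0.2)(-0.4) = -0.32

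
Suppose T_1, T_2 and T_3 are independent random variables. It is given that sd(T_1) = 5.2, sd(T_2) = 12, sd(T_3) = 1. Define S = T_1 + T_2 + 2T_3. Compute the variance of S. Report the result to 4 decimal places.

var(T_1) = 27.04, var(T_2) = 144, var(T_3) = 1
By independence, var(S) = (1)²var(T_1) + (1)²var(T_2) + (2)²var(T_3)
= (1)²·27.04 + (1)²·144 + (2)²·1 = 175.04

175.0400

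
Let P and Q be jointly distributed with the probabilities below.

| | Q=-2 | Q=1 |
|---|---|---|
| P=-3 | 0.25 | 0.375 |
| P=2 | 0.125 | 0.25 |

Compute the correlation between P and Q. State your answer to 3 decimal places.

E[P] = -1.125,  E[Q] = -0.125
E[PQ] = 0.375
Cov(P,Q) = E[PQ] − E[P]E[Q] = 0.375 − (-1.125)(-0.125) = 0.234375
V(P) = 5.859375,  V(Q) = 2.109375
ρ = 0.234375 / √(5.859375·2.109375) ≈ 0.067

0.067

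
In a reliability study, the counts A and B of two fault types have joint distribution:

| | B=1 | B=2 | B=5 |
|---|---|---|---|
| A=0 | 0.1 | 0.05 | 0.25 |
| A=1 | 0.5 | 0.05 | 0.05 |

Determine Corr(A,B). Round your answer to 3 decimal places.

-0.604

E[A] = 0.6,  E[B] = 2.3
E[AB] = 0.85
Cov(A,B) = E[AB] − E[A]E[B] = 0.85 − (0.6)(2.3) = -0.53
Var(A) = 0.24,  Var(B) = 3.21
ρ = -0.53 / √(0.24·3.21) ≈ -0.604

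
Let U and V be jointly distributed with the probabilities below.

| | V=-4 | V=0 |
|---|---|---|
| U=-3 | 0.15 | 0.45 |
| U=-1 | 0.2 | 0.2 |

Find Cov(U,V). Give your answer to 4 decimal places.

E[U] = -2.2,  E[V] = -1.4
E[UV] = 2.6
Cov(U,V) = E[UV] − E[U]E[V] = 2.6 − (-2.2)(-1.4) = -0.48

-0.4800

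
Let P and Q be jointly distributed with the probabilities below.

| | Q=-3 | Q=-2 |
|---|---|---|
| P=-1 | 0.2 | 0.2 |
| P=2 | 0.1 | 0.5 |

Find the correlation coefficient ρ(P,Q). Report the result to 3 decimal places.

0.356

E[P] = 0.8,  E[Q] = -2.3
E[PQ] = -1.6
Cov(P,Q) = E[PQ] − E[P]E[Q] = -1.6 − (0.8)(-2.3) = 0.24
V(P) = 2.16,  V(Q) = 0.21
ρ = 0.24 / √(2.16·0.21) ≈ 0.356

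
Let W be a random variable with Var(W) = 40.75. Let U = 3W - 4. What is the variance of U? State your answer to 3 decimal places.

Var(3W - 4) = (3)²·Var(W) = 9·40.75 = 366.75

366.750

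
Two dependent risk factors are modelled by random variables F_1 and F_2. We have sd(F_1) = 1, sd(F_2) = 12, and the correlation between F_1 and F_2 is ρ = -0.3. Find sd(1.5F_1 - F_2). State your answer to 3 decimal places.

V(F_1) = (1)² = 1;  V(F_2) = (12)² = 144
cov(F_1,F_2) = ρ·sd(F_1)·sd(F_2) = -0.3·1·12 = -3.6
V(1.5F_1 - F_2) = (1.5)²·V(F_1) + (-1)²·V(F_2) + 2·(1.5)·(-1)·cov(F_1,F_2)
= 2.25·1 + 1·144 + -3·-3.6 = 157.05
sd(1.5F_1 - F_2) = √157.05 ≈ 12.532

12.532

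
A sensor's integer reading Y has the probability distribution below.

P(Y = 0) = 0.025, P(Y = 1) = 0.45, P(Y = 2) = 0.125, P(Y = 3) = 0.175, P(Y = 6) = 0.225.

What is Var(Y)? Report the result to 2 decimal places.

3.99

E[Y] = (0)(0.025) + (1)(0.45) + (2)(0.125) + (3)(0.175) + (6)(0.225) = 2.575
E[Y²] = (0)²(0.025) + (1)²(0.45) + (2)²(0.125) + (3)²(0.175) + (6)²(0.225) = 10.625
Var(Y) = E[Y²] − (E[Y])² = 10.625 − (2.575)² = 3.994375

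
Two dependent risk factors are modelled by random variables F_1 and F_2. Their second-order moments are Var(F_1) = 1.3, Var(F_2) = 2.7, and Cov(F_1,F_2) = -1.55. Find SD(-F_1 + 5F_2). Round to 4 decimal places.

9.1815

Var(-F_1 + 5F_2) = (-1)²·Var(F_1) + (5)²·Var(F_2) + 2·(-1)·(5)·Cov(F_1,F_2)
= 1·1.3 + 25·2.7 + -10·-1.55 = 84.3
SD(-F_1 + 5F_2) = √84.3 ≈ 9.1815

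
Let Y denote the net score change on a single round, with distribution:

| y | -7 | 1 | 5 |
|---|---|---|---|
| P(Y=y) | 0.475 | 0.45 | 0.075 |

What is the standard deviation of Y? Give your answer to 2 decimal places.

E[Y] = (-7)(0.475) + (1)(0.45) + (5)(0.075) = -2.5
E[Y²] = (-7)²(0.475) + (1)²(0.45) + (5)²(0.075) = 25.6
V(Y) = E[Y²] − (E[Y])² = 25.6 − (-2.5)² = 19.35
σ(Y) = √19.35 ≈ 4.40

4.40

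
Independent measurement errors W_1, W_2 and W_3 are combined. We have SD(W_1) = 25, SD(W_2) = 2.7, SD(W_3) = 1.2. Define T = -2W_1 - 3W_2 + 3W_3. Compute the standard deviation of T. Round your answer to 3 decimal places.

Var(W_1) = 625, Var(W_2) = 7.29, Var(W_3) = 1.44
By independence, Var(T) = (-2)²Var(W_1) + (-3)²Var(W_2) + (3)²Var(W_3)
= (-2)²·625 + (-3)²·7.29 + (3)²·1.44 = 2578.57
SD(T) = √2578.57 ≈ 50.780

50.780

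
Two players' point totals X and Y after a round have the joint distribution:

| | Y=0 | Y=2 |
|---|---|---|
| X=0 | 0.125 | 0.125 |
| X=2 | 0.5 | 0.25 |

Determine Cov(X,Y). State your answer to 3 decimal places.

-0.125

E[X] = 1.5,  E[Y] = 0.75
E[XY] = 1
Cov(X,Y) = E[XY] − E[X]E[Y] = 1 − (1.5)(0.75) = -0.125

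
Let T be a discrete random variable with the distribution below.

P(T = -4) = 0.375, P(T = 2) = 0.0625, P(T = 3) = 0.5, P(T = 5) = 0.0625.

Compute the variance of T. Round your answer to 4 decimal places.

12.1211

E[T] = (-4)(0.375) + (2)(0.0625) + (3)(0.5) + (5)(0.0625) = 0.4375
E[T²] = (-4)²(0.375) + (2)²(0.0625) + (3)²(0.5) + (5)²(0.0625) = 12.3125
Var(T) = E[T²] − (E[T])² = 12.3125 − (0.4375)² = 12.12109375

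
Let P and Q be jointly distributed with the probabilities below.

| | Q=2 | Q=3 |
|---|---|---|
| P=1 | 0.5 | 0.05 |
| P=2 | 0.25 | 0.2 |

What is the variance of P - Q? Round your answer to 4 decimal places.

E[P] = 1.45,  E[Q] = 2.25,  E[PQ] = 3.35
Var(P) = 2.35 − (1.45)² = 0.2475;  Var(Q) = 5.25 − (2.25)² = 0.1875
Cov(P,Q) = 3.35 − (1.45)(2.25) = 0.0875
Var(P - Q) = (1)²·0.2475 + (-1)²·0.1875 + 2·(1)·(-1)·0.0875 = 0.26

0.2600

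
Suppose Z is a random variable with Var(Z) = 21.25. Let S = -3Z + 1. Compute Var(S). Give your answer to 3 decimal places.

Var(-3Z + 1) = (-3)²·Var(Z) = 9·21.25 = 191.25

191.250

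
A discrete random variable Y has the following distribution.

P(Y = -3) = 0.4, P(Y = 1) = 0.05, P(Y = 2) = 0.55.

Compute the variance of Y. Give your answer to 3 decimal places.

E[Y] = (-3)(0.4) + (1)(0.05) + (2)(0.55) = -0.05
E[Y²] = (-3)²(0.4) + (1)²(0.05) + (2)²(0.55) = 5.85
Var(Y) = E[Y²] − (E[Y])² = 5.85 − (-0.05)² = 5.8475

5.848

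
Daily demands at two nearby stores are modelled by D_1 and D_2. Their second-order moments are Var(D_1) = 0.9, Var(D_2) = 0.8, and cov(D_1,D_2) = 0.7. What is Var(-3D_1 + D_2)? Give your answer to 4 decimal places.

Var(-3D_1 + D_2) = (-3)²·Var(D_1) + (1)²·Var(D_2) + 2·(-3)·(1)·cov(D_1,D_2)
= 9·0.9 + 1·0.8 + -6·0.7 = 4.7

4.7000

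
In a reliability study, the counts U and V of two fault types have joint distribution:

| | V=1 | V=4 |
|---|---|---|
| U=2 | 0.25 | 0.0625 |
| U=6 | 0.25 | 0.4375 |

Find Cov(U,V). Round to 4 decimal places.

1.1250

E[U] = 4.75,  E[V] = 2.5
E[UV] = 13
Cov(U,V) = E[UV] − E[U]E[V] = 13 − (4.75)(2.5) = 1.125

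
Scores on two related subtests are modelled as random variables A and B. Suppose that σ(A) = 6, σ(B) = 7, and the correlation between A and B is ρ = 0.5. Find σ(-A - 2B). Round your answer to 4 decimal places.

17.7764

var(A) = (6)² = 36;  var(B) = (7)² = 49
Cov(A,B) = ρ·σ(A)·σ(B) = 0.5·6·7 = 21
var(-A - 2B) = (-1)²·var(A) + (-2)²·var(B) + 2·(-1)·(-2)·Cov(A,B)
= 1·36 + 4·49 + 4·21 = 316
σ(-A - 2B) = √316 ≈ 17.7764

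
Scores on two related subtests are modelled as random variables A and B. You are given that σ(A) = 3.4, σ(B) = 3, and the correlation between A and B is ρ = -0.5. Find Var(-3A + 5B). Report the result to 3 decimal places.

Var(A) = (3.4)² = 11.56;  Var(B) = (3)² = 9
cov(A,B) = ρ·σ(A)·σ(B) = -0.5·3.4·3 = -5.1
Var(-3A + 5B) = (-3)²·Var(A) + (5)²·Var(B) + 2·(-3)·(5)·cov(A,B)
= 9·11.56 + 25·9 + -30·-5.1 = 482.04

482.040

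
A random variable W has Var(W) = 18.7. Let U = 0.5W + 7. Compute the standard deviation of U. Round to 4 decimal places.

2.1622

Var(0.5W + 7) = (0.5)²·18.7 = 4.675
sd(U) = √4.675 ≈ 2.1622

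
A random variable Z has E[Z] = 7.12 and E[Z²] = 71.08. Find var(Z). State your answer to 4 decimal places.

var(Z) = 71.08 − (7.12)² = 20.3856

20.3856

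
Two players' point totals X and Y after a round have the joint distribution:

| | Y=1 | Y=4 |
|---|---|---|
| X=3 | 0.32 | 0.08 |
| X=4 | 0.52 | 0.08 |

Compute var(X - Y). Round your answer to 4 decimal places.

1.5456

E[X] = 3.6,  E[Y] = 1.48,  E[XY] = 5.28
var(X) = 13.2 − (3.6)² = 0.24;  var(Y) = 3.4 − (1.48)² = 1.2096
Cov(X,Y) = 5.28 − (3.6)(1.48) = -0.048
var(X - Y) = (1)²·0.24 + (-1)²·1.2096 + 2·(1)·(-1)·-0.048 = 1.5456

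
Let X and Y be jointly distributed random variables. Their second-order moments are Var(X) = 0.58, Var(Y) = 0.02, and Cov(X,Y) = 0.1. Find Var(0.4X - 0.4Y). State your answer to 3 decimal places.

Var(0.4X - 0.4Y) = (0.4)²·Var(X) + (-0.4)²·Var(Y) + 2·(0.4)·(-0.4)·Cov(X,Y)
= 0.16·0.58 + 0.16·0.02 + -0.32·0.1 = 0.064

0.064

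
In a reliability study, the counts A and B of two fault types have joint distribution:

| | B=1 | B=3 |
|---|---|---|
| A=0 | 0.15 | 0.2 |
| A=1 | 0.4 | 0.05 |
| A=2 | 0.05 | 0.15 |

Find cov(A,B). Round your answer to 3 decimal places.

0.020

E[A] = 0.85,  E[B] = 1.8
E[AB] = 1.55
cov(A,B) = E[AB] − E[A]E[B] = 1.55 − (0.85)(1.8) = 0.02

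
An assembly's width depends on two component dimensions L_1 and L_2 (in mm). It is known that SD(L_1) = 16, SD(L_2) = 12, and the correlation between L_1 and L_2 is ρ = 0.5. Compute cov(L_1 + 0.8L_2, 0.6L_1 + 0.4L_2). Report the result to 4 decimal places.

284.1600

V(L_1) = (16)² = 256;  V(L_2) = (12)² = 144
cov(L_1,L_2) = ρ·SD(L_1)·SD(L_2) = 0.5·16·12 = 96
cov(L_1 + 0.8L_2, 0.6L_1 + 0.4L_2) = (1)(0.6)V(L_1) + (0.8)(0.4)V(L_2) + [(1)(0.4) + (0.8)(0.6)]cov(L_1,L_2)
= 0.6·256 + 0.32·144 + 0.88·96 = 284.16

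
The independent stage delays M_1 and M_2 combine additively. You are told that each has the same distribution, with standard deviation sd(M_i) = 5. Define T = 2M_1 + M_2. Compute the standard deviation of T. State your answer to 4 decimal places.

V(M_i) = (5)² = 25
By independence, V(T) = (2)²V(M_1) + (1)²V(M_2)
= (2)²·25 + (1)²·25 = 125
sd(T) = √125 ≈ 11.1803

11.1803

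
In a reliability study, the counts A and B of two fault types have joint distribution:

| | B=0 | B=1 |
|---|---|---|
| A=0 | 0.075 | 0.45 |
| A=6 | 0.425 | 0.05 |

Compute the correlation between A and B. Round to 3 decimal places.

E[A] = 2.85,  E[B] = 0.5
E[AB] = 0.3
cov(A,B) = E[AB] − E[A]E[B] = 0.3 − (2.85)(0.5) = -1.125
var(A) = 8.9775,  var(B) = 0.25
ρ = -1.125 / √(8.9775·0.25) ≈ -0.751

-0.751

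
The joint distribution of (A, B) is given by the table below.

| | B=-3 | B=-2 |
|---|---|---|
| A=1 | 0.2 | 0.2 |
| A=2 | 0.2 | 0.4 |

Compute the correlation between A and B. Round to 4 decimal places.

0.1667

E[A] = 1.6,  E[B] = -2.4
E[AB] = -3.8
cov(A,B) = E[AB] − E[A]E[B] = -3.8 − (1.6)(-2.4) = 0.04
Var(A) = 0.24,  Var(B) = 0.24
ρ = 0.04 / √(0.24·0.24) ≈ 0.1667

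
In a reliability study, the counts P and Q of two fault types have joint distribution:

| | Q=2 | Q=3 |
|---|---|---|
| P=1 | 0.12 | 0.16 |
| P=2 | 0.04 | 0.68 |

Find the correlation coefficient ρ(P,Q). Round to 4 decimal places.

0.4568

E[P] = 1.72,  E[Q] = 2.84
E[PQ] = 4.96
cov(P,Q) = E[PQ] − E[P]E[Q] = 4.96 − (1.72)(2.84) = 0.0752
Var(P) = 0.2016,  Var(Q) = 0.1344
ρ = 0.0752 / √(0.2016·0.1344) ≈ 0.4568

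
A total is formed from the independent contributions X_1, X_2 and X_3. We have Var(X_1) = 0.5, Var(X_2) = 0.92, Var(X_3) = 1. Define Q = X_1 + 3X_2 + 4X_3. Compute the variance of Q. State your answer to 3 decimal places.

24.780

By independence, Var(Q) = (1)²Var(X_1) + (3)²Var(X_2) + (4)²Var(X_3)
= (1)²·0.5 + (3)²·0.92 + (4)²·1 = 24.78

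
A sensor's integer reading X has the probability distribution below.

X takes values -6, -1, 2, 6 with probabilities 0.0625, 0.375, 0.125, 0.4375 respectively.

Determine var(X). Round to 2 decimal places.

E[X] = (-6)(0.0625) + (-1)(0.375) + (2)(0.125) + (6)(0.4375) = 2.125
E[X²] = (-6)²(0.0625) + (-1)²(0.375) + (2)²(0.125) + (6)²(0.4375) = 18.875
var(X) = E[X²] − (E[X])² = 18.875 − (2.125)² = 14.359375

14.36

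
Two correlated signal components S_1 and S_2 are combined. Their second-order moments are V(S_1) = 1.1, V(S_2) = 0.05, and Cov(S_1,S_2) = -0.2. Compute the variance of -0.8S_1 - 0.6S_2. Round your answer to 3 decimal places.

0.530

V(-0.8S_1 - 0.6S_2) = (-0.8)²·V(S_1) + (-0.6)²·V(S_2) + 2·(-0.8)·(-0.6)·Cov(S_1,S_2)
= 0.64·1.1 + 0.36·0.05 + 0.96·-0.2 = 0.53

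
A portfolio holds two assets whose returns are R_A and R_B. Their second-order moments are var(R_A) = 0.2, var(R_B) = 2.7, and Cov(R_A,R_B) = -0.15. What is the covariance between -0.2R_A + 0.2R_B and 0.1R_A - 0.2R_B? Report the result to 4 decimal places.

Cov(-0.2R_A + 0.2R_B, 0.1R_A - 0.2R_B) = (-0.2)(0.1)var(R_A) + (0.2)(-0.2)var(R_B) + [(-0.2)(-0.2) + (0.2)(0.1)]Cov(R_A,R_B)
= -0.02·0.2 + -0.04·2.7 + 0.06·-0.15 = -0.121

-0.1210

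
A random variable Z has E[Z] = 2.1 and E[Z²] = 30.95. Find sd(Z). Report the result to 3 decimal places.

5.152

V(Z) = 30.95 − (2.1)² = 26.54
sd(Z) = √26.54 ≈ 5.152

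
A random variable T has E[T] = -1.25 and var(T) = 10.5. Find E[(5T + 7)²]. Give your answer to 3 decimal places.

263.063

E[5T + 7] = 5·-1.25 + 7 = 0.75
var(5T + 7) = (5)²·10.5 = 262.5
E[(5T + 7)²] = var((5T + 7)) + (E[(5T + 7)])² = 262.5 + (0.75)² = 263.0625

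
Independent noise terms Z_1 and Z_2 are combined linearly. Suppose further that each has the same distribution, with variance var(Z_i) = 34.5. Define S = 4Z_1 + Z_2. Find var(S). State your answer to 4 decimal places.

By independence, var(S) = (4)²var(Z_1) + (1)²var(Z_2)
= (4)²·34.5 + (1)²·34.5 = 586.5

586.5000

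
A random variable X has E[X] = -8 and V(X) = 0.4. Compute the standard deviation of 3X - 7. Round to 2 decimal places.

V(3X - 7) = (3)²·0.4 = 3.6
SD(3X - 7) = √3.6 ≈ 1.90

1.90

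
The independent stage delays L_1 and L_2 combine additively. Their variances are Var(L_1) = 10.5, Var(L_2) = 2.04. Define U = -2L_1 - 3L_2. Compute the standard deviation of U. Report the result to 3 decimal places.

7.769

By independence, Var(U) = (-2)²Var(L_1) + (-3)²Var(L_2)
= (-2)²·10.5 + (-3)²·2.04 = 60.36
σ(U) = √60.36 ≈ 7.769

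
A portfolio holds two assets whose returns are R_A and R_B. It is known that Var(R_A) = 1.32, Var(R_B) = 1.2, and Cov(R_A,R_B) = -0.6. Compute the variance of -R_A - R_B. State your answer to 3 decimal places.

Var(-R_A - R_B) = (-1)²·Var(R_A) + (-1)²·Var(R_B) + 2·(-1)·(-1)·Cov(R_A,R_B)
= 1·1.32 + 1·1.2 + 2·-0.6 = 1.32

1.320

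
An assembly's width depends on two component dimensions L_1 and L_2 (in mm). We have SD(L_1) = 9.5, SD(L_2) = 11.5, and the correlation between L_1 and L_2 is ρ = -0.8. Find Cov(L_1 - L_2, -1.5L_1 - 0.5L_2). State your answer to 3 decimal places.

-156.650

Var(L_1) = (9.5)² = 90.25;  Var(L_2) = (11.5)² = 132.25
Cov(L_1,L_2) = ρ·SD(L_1)·SD(L_2) = -0.8·9.5·11.5 = -87.4
Cov(L_1 - L_2, -1.5L_1 - 0.5L_2) = (1)(-1.5)Var(L_1) + (-1)(-0.5)Var(L_2) + [(1)(-0.5) + (-1)(-1.5)]Cov(L_1,L_2)
= -1.5·90.25 + 0.5·132.25 + 1·-87.4 = -156.65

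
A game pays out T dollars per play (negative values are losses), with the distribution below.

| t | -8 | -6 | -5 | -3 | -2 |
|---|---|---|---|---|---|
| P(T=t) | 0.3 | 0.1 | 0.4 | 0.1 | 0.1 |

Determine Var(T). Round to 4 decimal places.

E[T] = (-8)(0.3) + (-6)(0.1) + (-5)(0.4) + (-3)(0.1) + (-2)(0.1) = -5.5
E[T²] = (-8)²(0.3) + (-6)²(0.1) + (-5)²(0.4) + (-3)²(0.1) + (-2)²(0.1) = 34.1
Var(T) = E[T²] − (E[T])² = 34.1 − (-5.5)² = 3.85

3.8500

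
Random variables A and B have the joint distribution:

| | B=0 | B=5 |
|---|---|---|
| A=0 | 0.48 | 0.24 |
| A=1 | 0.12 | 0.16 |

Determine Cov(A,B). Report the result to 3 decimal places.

E[A] = 0.28,  E[B] = 2
E[AB] = 0.8
Cov(A,B) = E[AB] − E[A]E[B] = 0.8 − (0.28)(2) = 0.24

0.240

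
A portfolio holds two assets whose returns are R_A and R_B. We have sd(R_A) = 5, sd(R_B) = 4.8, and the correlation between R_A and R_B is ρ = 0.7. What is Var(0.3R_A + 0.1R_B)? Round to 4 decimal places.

3.4884

Var(R_A) = (5)² = 25;  Var(R_B) = (4.8)² = 23.04
Cov(R_A,R_B) = ρ·sd(R_A)·sd(R_B) = 0.7·5·4.8 = 16.8
Var(0.3R_A + 0.1R_B) = (0.3)²·Var(R_A) + (0.1)²·Var(R_B) + 2·(0.3)·(0.1)·Cov(R_A,R_B)
= 0.09·25 + 0.01·23.04 + 0.06·16.8 = 3.4884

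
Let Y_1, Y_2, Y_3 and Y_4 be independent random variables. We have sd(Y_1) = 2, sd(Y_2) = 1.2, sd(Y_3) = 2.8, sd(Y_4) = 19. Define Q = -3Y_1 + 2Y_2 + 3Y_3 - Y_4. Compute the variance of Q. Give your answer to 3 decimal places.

Var(Y_1) = 4, Var(Y_2) = 1.44, Var(Y_3) = 7.84, Var(Y_4) = 361
By independence, Var(Q) = (-3)²Var(Y_1) + (2)²Var(Y_2) + (3)²Var(Y_3) + (-1)²Var(Y_4)
= (-3)²·4 + (2)²·1.44 + (3)²·7.84 + (-1)²·361 = 473.32

473.320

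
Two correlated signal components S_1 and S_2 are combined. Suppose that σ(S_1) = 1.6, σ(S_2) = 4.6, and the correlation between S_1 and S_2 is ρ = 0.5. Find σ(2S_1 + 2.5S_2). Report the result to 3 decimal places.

var(S_1) = (1.6)² = 2.56;  var(S_2) = (4.6)² = 21.16
cov(S_1,S_2) = ρ·σ(S_1)·σ(S_2) = 0.5·1.6·4.6 = 3.68
var(2S_1 + 2.5S_2) = (2)²·var(S_1) + (2.5)²·var(S_2) + 2·(2)·(2.5)·cov(S_1,S_2)
= 4·2.56 + 6.25·21.16 + 10·3.68 = 179.29
σ(2S_1 + 2.5S_2) = √179.29 ≈ 13.390

13.390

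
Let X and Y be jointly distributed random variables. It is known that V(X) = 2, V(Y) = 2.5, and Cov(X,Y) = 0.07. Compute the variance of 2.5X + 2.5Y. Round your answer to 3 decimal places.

V(2.5X + 2.5Y) = (2.5)²·V(X) + (2.5)²·V(Y) + 2·(2.5)·(2.5)·Cov(X,Y)
= 6.25·2 + 6.25·2.5 + 12.5·0.07 = 29

29.000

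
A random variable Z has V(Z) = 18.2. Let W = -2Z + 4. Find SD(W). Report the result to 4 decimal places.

8.5323

V(-2Z + 4) = (-2)²·18.2 = 72.8
SD(W) = √72.8 ≈ 8.5323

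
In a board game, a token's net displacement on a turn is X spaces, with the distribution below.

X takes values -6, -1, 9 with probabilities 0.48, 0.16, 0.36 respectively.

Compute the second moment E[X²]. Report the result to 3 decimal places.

E[X²] = (-6)²(0.48) + (-1)²(0.16) + (9)²(0.36) = 46.6

46.600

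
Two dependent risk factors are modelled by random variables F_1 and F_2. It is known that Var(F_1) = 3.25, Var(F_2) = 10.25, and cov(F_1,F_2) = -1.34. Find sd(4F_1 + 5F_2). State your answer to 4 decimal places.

Var(4F_1 + 5F_2) = (4)²·Var(F_1) + (5)²·Var(F_2) + 2·(4)·(5)·cov(F_1,F_2)
= 16·3.25 + 25·10.25 + 40·-1.34 = 254.65
sd(4F_1 + 5F_2) = √254.65 ≈ 15.9578

15.9578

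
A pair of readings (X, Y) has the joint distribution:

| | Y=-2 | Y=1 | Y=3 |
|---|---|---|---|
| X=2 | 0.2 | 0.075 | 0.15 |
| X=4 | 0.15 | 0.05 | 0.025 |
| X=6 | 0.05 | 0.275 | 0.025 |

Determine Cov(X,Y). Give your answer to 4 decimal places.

E[X] = 3.85,  E[Y] = 0.2
E[XY] = 1.05
Cov(X,Y) = E[XY] − E[X]E[Y] = 1.05 − (3.85)(0.2) = 0.28

0.2800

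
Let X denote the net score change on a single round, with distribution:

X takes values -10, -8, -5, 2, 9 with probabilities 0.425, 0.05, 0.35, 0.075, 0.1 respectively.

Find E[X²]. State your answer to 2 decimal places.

E[X²] = (-10)²(0.425) + (-8)²(0.05) + (-5)²(0.35) + (2)²(0.075) + (9)²(0.1) = 62.85

62.85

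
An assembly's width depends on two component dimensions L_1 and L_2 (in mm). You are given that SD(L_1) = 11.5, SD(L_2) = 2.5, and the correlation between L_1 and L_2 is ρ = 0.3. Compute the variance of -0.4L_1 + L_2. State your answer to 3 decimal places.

20.510

Var(L_1) = (11.5)² = 132.25;  Var(L_2) = (2.5)² = 6.25
cov(L_1,L_2) = ρ·SD(L_1)·SD(L_2) = 0.3·11.5·2.5 = 8.625
Var(-0.4L_1 + L_2) = (-0.4)²·Var(L_1) + (1)²·Var(L_2) + 2·(-0.4)·(1)·cov(L_1,L_2)
= 0.16·132.25 + 1·6.25 + -0.8·8.625 = 20.51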